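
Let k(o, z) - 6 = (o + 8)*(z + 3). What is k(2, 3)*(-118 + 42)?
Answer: -5016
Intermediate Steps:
k(o, z) = 6 + (3 + z)*(8 + o) (k(o, z) = 6 + (o + 8)*(z + 3) = 6 + (8 + o)*(3 + z) = 6 + (3 + z)*(8 + o))
k(2, 3)*(-118 + 42) = (30 + 3*2 + 8*3 + 2*3)*(-118 + 42) = (30 + 6 + 24 + 6)*(-76) = 66*(-76) = -5016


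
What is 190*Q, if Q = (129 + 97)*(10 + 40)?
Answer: 2147000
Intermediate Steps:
Q = 11300 (Q = 226*50 = 11300)
190*Q = 190*11300 = 2147000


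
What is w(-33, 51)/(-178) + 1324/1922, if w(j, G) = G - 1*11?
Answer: 39698/85529 ≈ 0.46415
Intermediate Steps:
w(j, G) = -11 + G (w(j, G) = G - 11 = -11 + G)
w(-33, 51)/(-178) + 1324/1922 = (-11 + 51)/(-178) + 1324/1922 = 40*(-1/178) + 1324*(1/1922) = -20/89 + 662/961 = 39698/85529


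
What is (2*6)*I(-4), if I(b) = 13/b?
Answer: -39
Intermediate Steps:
(2*6)*I(-4) = (2*6)*(13/(-4)) = 12*(13*(-1/4)) = 12*(-13/4) = -39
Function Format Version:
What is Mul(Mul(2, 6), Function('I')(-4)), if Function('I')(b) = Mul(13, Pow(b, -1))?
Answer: -39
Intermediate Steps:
Mul(Mul(2, 6), Function('I')(-4)) = Mul(Mul(2, 6), Mul(13, Pow(-4, -1))) = Mul(12, Mul(13, Rational(-1, 4))) = Mul(12, Rational(-13, 4)) = -39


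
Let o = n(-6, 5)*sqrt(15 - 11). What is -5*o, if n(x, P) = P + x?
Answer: 10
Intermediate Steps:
o = -2 (o = (5 - 6)*sqrt(15 - 11) = -sqrt(4) = -1*2 = -2)
-5*o = -5*(-2) = 10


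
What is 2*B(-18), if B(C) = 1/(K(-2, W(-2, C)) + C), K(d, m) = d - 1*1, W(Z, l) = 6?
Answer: -2/21 ≈ -0.095238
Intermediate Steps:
K(d, m) = -1 + d (K(d, m) = d - 1 = -1 + d)
B(C) = 1/(-3 + C) (B(C) = 1/((-1 - 2) + C) = 1/(-3 + C))
2*B(-18) = 2/(-3 - 18) = 2/(-21) = 2*(-1/21) = -2/21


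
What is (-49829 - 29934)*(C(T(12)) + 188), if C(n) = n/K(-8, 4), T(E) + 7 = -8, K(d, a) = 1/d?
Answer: -24567004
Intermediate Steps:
T(E) = -15 (T(E) = -7 - 8 = -15)
C(n) = -8*n (C(n) = n/(1/(-8)) = n/(-1/8) = n*(-8) = -8*n)
(-49829 - 29934)*(C(T(12)) + 188) = (-49829 - 29934)*(-8*(-15) + 188) = -79763*(120 + 188) = -79763*308 = -24567004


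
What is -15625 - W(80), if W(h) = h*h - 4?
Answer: -22021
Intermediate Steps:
W(h) = -4 + h² (W(h) = h² - 4 = -4 + h²)
-15625 - W(80) = -15625 - (-4 + 80²) = -15625 - (-4 + 6400) = -15625 - 1*6396 = -15625 - 6396 = -22021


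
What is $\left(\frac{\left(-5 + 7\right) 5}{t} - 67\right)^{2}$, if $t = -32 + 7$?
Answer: $\frac{113569}{25} \approx 4542.8$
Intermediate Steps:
$t = -25$
$\left(\frac{\left(-5 + 7\right) 5}{t} - 67\right)^{2} = \left(\frac{\left(-5 + 7\right) 5}{-25} - 67\right)^{2} = \left(2 \cdot 5 \left(- \frac{1}{25}\right) - 67\right)^{2} = \left(10 \left(- \frac{1}{25}\right) - 67\right)^{2} = \left(- \frac{2}{5} - 67\right)^{2} = \left(- \frac{337}{5}\right)^{2} = \frac{113569}{25}$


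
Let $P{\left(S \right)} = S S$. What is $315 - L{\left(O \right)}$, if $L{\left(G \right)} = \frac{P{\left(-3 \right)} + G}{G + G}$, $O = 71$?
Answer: $\frac{22325}{71} \approx 314.44$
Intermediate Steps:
$P{\left(S \right)} = S^{2}$
$L{\left(G \right)} = \frac{9 + G}{2 G}$ ($L{\left(G \right)} = \frac{\left(-3\right)^{2} + G}{G + G} = \frac{9 + G}{2 G}$)
$315 - L{\left(O \right)} = 315 - \frac{9 + 71}{2 \cdot 71} = 315 - \frac{1}{2} \cdot \frac{1}{71} \cdot 80 = 315 - \frac{40}{71} = \frac{22325}{71}$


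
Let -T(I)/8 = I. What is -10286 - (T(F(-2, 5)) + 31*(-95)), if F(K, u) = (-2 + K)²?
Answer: -7213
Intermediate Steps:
T(I) = -8*I
-10286 - (T(F(-2, 5)) + 31*(-95)) = -10286 - (-8*(-2 - 2)² + 31*(-95)) = -10286 - (-8*(-4)² - 2945) = -10286 - (-8*16 - 2945) = -10286 - (-128 - 2945) = -10286 - 1*(-3073) = -10286 + 3073 = -7213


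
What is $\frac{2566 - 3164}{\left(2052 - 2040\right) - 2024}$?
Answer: $\frac{299}{1006} \approx 0.29722$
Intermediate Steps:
$\frac{2566 - 3164}{\left(2052 - 2040\right) - 2024} = - \frac{598}{12 - 2024} = - \frac{598}{-2012} = \left(-598\right) \left(- \frac{1}{2012}\right) = \frac{299}{1006}$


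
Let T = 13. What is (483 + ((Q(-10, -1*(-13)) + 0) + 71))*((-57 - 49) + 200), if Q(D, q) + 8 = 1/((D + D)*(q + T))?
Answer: 13344193/260 ≈ 51324.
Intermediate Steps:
Q(D, q) = -8 + 1/(2*D*(13 + q)) (Q(D, q) = -8 + 1/((D + D)*(q + 13)) = -8 + 1/((2*D)*(13 + q)) = -8 + 1/(2*D*(13 + q)))
(483 + ((Q(-10, -1*(-13)) + 0) + 71))*((-57 - 49) + 200) = (483 + (((1/2)*(1 - 208*(-10) - 16*(-10)*(-1*(-13)))/(-10*(13 - 1*(-13))) + 0) + 71))*((-57 - 49) + 200) = (483 + (((1/2)*(-1/10)*(1 + 2080 - 16*(-10)*13)/(13 + 13) + 0) + 71))*(-106 + 200) = (483 + (((1/2)*(-1/10)*(1 + 2080 + 2080)/26 + 0) + 71))*94 = (483 + (((1/2)*(-1/10)*(1/26)*4161 + 0) + 71))*94 = (483 + ((-4161/520 + 0) + 71))*94 = (483 + (-4161/520 + 71))*94 = (483 + 32759/520)*94 = (283919/520)*94 = 13344193/260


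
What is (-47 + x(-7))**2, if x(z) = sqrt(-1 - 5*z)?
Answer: (47 - sqrt(34))**2 ≈ 1694.9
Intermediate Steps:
(-47 + x(-7))**2 = (-47 + sqrt(-1 - 5*(-7)))**2 = (-47 + sqrt(-1 + 35))**2 = (-47 + sqrt(34))**2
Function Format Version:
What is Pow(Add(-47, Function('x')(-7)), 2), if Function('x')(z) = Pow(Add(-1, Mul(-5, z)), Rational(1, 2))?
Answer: Pow(Add(47, Mul(-1, Pow(34, Rational(1, 2)))), 2) ≈ 1694.9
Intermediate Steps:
Pow(Add(-47, Function('x')(-7)), 2) = Pow(Add(-47, Pow(Add(-1, Mul(-5, -7)), Rational(1, 2))), 2) = Pow(Add(-47, Pow(Add(-1, 35), Rational(1, 2))), 2) = Pow(Add(-47, Pow(34, Rational(1, 2))), 2)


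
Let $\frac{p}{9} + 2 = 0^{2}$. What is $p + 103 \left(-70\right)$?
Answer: $-7228$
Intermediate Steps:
$p = -18$ ($p = -18 + 9 \cdot 0^{2} = -18 + 9 \cdot 0 = -18 + 0 = -18$)
$p + 103 \left(-70\right) = -18 + 103 \left(-70\right) = -18 - 7210 = -7228$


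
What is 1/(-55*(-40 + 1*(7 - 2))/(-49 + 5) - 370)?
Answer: -4/1655 ≈ -0.0024169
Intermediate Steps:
1/(-55*(-40 + 1*(7 - 2))/(-49 + 5) - 370) = 1/(-55*(-40 + 1*5)/(-44) - 370) = 1/(-55*(-40 + 5)*(-1)/44 - 370) = 1/(-(-1925)*(-1)/44 - 370) = 1/(-55*35/44 - 370) = 1/(-175/4 - 370) = 1/(-1655/4) = -4/1655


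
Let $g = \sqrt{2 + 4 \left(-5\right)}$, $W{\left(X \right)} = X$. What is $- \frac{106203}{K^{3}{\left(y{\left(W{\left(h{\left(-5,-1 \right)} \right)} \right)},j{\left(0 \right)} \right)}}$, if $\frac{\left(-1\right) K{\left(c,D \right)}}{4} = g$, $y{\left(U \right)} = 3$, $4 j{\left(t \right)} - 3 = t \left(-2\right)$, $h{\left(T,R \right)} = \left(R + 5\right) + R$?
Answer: $\frac{35401 i \sqrt{2}}{2304} \approx 21.729 i$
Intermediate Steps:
$h{\left(T,R \right)} = 5 + 2 R$ ($h{\left(T,R \right)} = \left(5 + R\right) + R = 5 + 2 R$)
$j{\left(t \right)} = \frac{3}{4} - \frac{t}{2}$ ($j{\left(t \right)} = \frac{3}{4} + \frac{t \left(-2\right)}{4} = \frac{3}{4} + \frac{\left(-2\right) t}{4} = \frac{3}{4} - \frac{t}{2}$)
$g = 3 i \sqrt{2}$ ($g = \sqrt{2 - 20} = \sqrt{-18} = 3 i \sqrt{2} \approx 4.2426 i$)
$K{\left(c,D \right)} = - 12 i \sqrt{2}$ ($K{\left(c,D \right)} = - 4 \cdot 3 i \sqrt{2} = - 12 i \sqrt{2}$)
$- \frac{106203}{K^{3}{\left(y{\left(W{\left(h{\left(-5,-1 \right)} \right)} \right)},j{\left(0 \right)} \right)}} = - \frac{106203}{\left(- 12 i \sqrt{2}\right)^{3}} = - \frac{106203}{3456 i \sqrt{2}} = - 106203 \left(- \frac{i \sqrt{2}}{6912}\right) = \frac{35401 i \sqrt{2}}{2304}$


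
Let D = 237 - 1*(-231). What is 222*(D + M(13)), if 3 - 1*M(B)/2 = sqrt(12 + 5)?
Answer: 105228 - 444*sqrt(17) ≈ 1.0340e+5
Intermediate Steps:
M(B) = 6 - 2*sqrt(17) (M(B) = 6 - 2*sqrt(12 + 5) = 6 - 2*sqrt(17))
D = 468 (D = 237 + 231 = 468)
222*(D + M(13)) = 222*(468 + (6 - 2*sqrt(17))) = 222*(474 - 2*sqrt(17)) = 105228 - 444*sqrt(17)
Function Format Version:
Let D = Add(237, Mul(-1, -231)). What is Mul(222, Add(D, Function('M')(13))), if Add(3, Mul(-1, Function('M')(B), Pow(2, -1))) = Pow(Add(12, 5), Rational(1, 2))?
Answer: Add(105228, Mul(-444, Pow(17, Rational(1, 2)))) ≈ 1.0340e+5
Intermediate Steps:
Function('M')(B) = Add(6, Mul(-2, Pow(17, Rational(1, 2)))) (Function('M')(B) = Add(6, Mul(-2, Pow(Add(12, 5), Rational(1, 2)))) = Add(6, Mul(-2, Pow(17, Rational(1, 2)))))
D = 468 (D = Add(237, 231) = 468)
Mul(222, Add(D, Function('M')(13))) = Mul(222, Add(468, Add(6, Mul(-2, Pow(17, Rational(1, 2)))))) = Mul(222, Add(474, Mul(-2, Pow(17, Rational(1, 2))))) = Add(105228, Mul(-444, Pow(17, Rational(1, 2))))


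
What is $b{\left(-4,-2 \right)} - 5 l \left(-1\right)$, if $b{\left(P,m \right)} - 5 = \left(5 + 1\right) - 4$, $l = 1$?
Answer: $12$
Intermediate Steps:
$b{\left(P,m \right)} = 7$ ($b{\left(P,m \right)} = 5 + \left(\left(5 + 1\right) - 4\right) = 5 + \left(6 - 4\right) = 5 + 2 = 7$)
$b{\left(-4,-2 \right)} - 5 l \left(-1\right) = 7 - 5 \cdot 1 \left(-1\right) = 7 - -5 = 7 + 5 = 12$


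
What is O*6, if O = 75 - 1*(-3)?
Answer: 468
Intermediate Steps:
O = 78 (O = 75 + 3 = 78)
O*6 = 78*6 = 468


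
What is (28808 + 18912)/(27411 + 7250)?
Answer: 47720/34661 ≈ 1.3768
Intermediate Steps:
(28808 + 18912)/(27411 + 7250) = 47720/34661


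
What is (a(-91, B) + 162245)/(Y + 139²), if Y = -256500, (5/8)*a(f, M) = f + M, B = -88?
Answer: -809793/1185895 ≈ -0.68285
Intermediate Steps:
a(f, M) = 8*M/5 + 8*f/5 (a(f, M) = 8*(f + M)/5 = 8*(M + f)/5 = 8*M/5 + 8*f/5)
(a(-91, B) + 162245)/(Y + 139²) = (((8/5)*(-88) + (8/5)*(-91)) + 162245)/(-256500 + 139²) = ((-704/5 - 728/5) + 162245)/(-256500 + 19321) = (-1432/5 + 162245)/(-237179) = (809793/5)*(-1/237179) = -809793/1185895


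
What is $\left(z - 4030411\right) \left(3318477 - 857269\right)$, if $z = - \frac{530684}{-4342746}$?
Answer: $- \frac{21539324225677684888}{2171373} \approx -9.9197 \cdot 10^{12}$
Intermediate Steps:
$z = \frac{265342}{2171373}$ ($z = \left(-530684\right) \left(- \frac{1}{4342746}\right) = \frac{265342}{2171373} \approx 0.1222$)
$\left(z - 4030411\right) \left(3318477 - 857269\right) = \left(\frac{265342}{2171373} - 4030411\right) \left(3318477 - 857269\right) = \left(- \frac{8751525358961}{2171373}\right) 2461208 = - \frac{21539324225677684888}{2171373}$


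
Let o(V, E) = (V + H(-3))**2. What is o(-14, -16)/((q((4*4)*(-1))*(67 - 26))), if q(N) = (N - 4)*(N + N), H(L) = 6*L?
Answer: 8/205 ≈ 0.039024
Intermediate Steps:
q(N) = 2*N*(-4 + N) (q(N) = (-4 + N)*(2*N) = 2*N*(-4 + N))
o(V, E) = (-18 + V)**2 (o(V, E) = (V + 6*(-3))**2 = (V - 18)**2 = (-18 + V)**2)
o(-14, -16)/((q((4*4)*(-1))*(67 - 26))) = (-18 - 14)**2/(((2*((4*4)*(-1))*(-4 + (4*4)*(-1)))*(67 - 26))) = (-32)**2/(((2*(16*(-1))*(-4 + 16*(-1)))*41)) = 1024/(((2*(-16)*(-4 - 16))*41)) = 1024/(((2*(-16)*(-20))*41)) = 1024/((640*41)) = 1024/26240 = 1024*(1/26240) = 8/205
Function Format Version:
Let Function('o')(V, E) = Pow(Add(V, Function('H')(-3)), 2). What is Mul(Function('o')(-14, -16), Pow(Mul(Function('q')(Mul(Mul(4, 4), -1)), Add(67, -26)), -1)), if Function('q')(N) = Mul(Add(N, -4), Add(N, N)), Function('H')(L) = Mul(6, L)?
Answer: Rational(8, 205) ≈ 0.039024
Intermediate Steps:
Function('q')(N) = Mul(2, N, Add(-4, N)) (Function('q')(N) = Mul(Add(-4, N), Mul(2, N)) = Mul(2, N, Add(-4, N)))
Function('o')(V, E) = Pow(Add(-18, V), 2) (Function('o')(V, E) = Pow(Add(V, Mul(6, -3)), 2) = Pow(Add(V, -18), 2) = Pow(Add(-18, V), 2))
Mul(Function('o')(-14, -16), Pow(Mul(Function('q')(Mul(Mul(4, 4), -1)), Add(67, -26)), -1)) = Mul(Pow(Add(-18, -14), 2), Pow(Mul(Mul(2, Mul(Mul(4, 4), -1), Add(-4, Mul(Mul(4, 4), -1))), Add(67, -26)), -1)) = Mul(Pow(-32, 2), Pow(Mul(Mul(2, Mul(16, -1), Add(-4, Mul(16, -1))), 41), -1)) = Mul(1024, Pow(Mul(Mul(2, -16, Add(-4, -16)), 41), -1)) = Mul(1024, Pow(Mul(Mul(2, -16, -20), 41), -1)) = Mul(1024, Pow(Mul(640, 41), -1)) = Mul(1024, Pow(26240, -1)) = Mul(1024, Rational(1, 26240)) = Rational(8, 205)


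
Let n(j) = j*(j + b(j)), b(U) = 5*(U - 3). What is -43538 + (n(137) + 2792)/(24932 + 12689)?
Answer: -1637829747/37621 ≈ -43535.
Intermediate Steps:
b(U) = -15 + 5*U (b(U) = 5*(-3 + U) = -15 + 5*U)
n(j) = j*(-15 + 6*j) (n(j) = j*(j + (-15 + 5*j)) = j*(-15 + 6*j))
-43538 + (n(137) + 2792)/(24932 + 12689) = -43538 + (3*137*(-5 + 2*137) + 2792)/(24932 + 12689) = -43538 + (3*137*(-5 + 274) + 2792)/37621 = -43538 + (3*137*269 + 2792)*(1/37621) = -43538 + (110559 + 2792)*(1/37621) = -43538 + 113351*(1/37621) = -43538 + 113351/37621 = -1637829747/37621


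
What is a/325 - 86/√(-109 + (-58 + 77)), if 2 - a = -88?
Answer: 18/65 + 43*I*√10/15 ≈ 0.27692 + 9.0652*I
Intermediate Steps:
a = 90 (a = 2 - 1*(-88) = 2 + 88 = 90)
a/325 - 86/√(-109 + (-58 + 77)) = 90/325 - 86/√(-109 + (-58 + 77)) = 90*(1/325) - 86/√(-109 + 19) = 18/65 - 86*(-I*√10/30) = 18/65 - (-43)*I*√10/15 = 18/65 + 43*I*√10/15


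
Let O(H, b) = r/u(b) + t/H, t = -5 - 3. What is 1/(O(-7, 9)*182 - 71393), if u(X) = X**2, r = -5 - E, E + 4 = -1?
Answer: -1/71185 ≈ -1.4048e-5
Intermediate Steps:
E = -5 (E = -4 - 1 = -5)
t = -8
r = 0 (r = -5 - 1*(-5) = -5 + 5 = 0)
O(H, b) = -8/H (O(H, b) = 0/(b**2) - 8/H = 0/b**2 - 8/H = 0 - 8/H = -8/H)
1/(O(-7, 9)*182 - 71393) = 1/(-8/(-7)*182 - 71393) = 1/(-8*(-1/7)*182 - 71393) = 1/((8/7)*182 - 71393) = 1/(208 - 71393) = 1/(-71185) = -1/71185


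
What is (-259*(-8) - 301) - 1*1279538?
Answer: -1277767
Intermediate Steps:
(-259*(-8) - 301) - 1*1279538 = (2072 - 301) - 1279538 = 1771 - 1279538 = -1277767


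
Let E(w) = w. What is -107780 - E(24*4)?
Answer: -107876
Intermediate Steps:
-107780 - E(24*4) = -107780 - 24*4 = -107780 - 1*96 = -107780 - 96 = -107876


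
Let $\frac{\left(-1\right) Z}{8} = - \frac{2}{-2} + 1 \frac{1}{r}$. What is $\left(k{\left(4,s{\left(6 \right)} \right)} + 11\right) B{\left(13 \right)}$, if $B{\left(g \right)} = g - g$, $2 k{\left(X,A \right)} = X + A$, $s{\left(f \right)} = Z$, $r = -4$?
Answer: $0$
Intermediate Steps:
$Z = -6$ ($Z = - 8 \left(- \frac{2}{-2} + 1 \frac{1}{-4}\right) = - 8 \left(\left(-2\right) \left(- \frac{1}{2}\right) + 1 \left(- \frac{1}{4}\right)\right) = - 8 \left(1 - \frac{1}{4}\right) = \left(-8\right) \frac{3}{4} = -6$)
$s{\left(f \right)} = -6$
$k{\left(X,A \right)} = \frac{A}{2} + \frac{X}{2}$ ($k{\left(X,A \right)} = \frac{X + A}{2} = \frac{A + X}{2} = \frac{A}{2} + \frac{X}{2}$)
$B{\left(g \right)} = 0$
$\left(k{\left(4,s{\left(6 \right)} \right)} + 11\right) B{\left(13 \right)} = \left(\left(\frac{1}{2} \left(-6\right) + \frac{1}{2} \cdot 4\right) + 11\right) 0 = \left(\left(-3 + 2\right) + 11\right) 0 = \left(-1 + 11\right) 0 = 10 \cdot 0 = 0$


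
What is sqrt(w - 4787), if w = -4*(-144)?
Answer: I*sqrt(4211) ≈ 64.892*I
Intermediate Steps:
w = 576
sqrt(w - 4787) = sqrt(576 - 4787) = sqrt(-4211) = I*sqrt(4211)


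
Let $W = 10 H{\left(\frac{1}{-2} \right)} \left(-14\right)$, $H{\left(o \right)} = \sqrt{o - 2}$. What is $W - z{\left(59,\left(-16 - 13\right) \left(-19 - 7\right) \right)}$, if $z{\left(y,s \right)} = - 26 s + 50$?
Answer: $19554 - 70 i \sqrt{10} \approx 19554.0 - 221.36 i$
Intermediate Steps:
$H{\left(o \right)} = \sqrt{-2 + o}$
$z{\left(y,s \right)} = 50 - 26 s$
$W = - 70 i \sqrt{10}$ ($W = 10 \sqrt{-2 + \frac{1}{-2}} \left(-14\right) = 10 \sqrt{-2 - \frac{1}{2}} \left(-14\right) = 10 \sqrt{- \frac{5}{2}} \left(-14\right) = 10 \frac{i \sqrt{10}}{2} \left(-14\right) = 5 i \sqrt{10} \left(-14\right) = - 70 i \sqrt{10} \approx - 221.36 i$)
$W - z{\left(59,\left(-16 - 13\right) \left(-19 - 7\right) \right)} = - 70 i \sqrt{10} - \left(50 - 26 \left(-16 - 13\right) \left(-19 - 7\right)\right) = - 70 i \sqrt{10} - \left(50 - 26 \left(\left(-29\right) \left(-26\right)\right)\right) = - 70 i \sqrt{10} - \left(50 - 19604\right) = - 70 i \sqrt{10} - -19554 = - 70 i \sqrt{10} + 19554 = 19554 - 70 i \sqrt{10}$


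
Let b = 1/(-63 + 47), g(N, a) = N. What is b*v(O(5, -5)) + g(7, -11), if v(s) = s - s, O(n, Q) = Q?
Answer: 7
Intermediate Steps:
b = -1/16 (b = 1/(-16) = -1/16 ≈ -0.062500)
v(s) = 0
b*v(O(5, -5)) + g(7, -11) = -1/16*0 + 7 = 0 + 7 = 7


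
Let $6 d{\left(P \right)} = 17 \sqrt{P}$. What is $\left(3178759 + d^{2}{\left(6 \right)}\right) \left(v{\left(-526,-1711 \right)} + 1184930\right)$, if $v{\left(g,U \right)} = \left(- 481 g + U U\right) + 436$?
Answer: $\frac{83269991743799}{6} \approx 1.3878 \cdot 10^{13}$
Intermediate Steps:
$v{\left(g,U \right)} = 436 + U^{2} - 481 g$ ($v{\left(g,U \right)} = \left(- 481 g + U^{2}\right) + 436 = \left(U^{2} - 481 g\right) + 436 = 436 + U^{2} - 481 g$)
$d{\left(P \right)} = \frac{17 \sqrt{P}}{6}$
$\left(3178759 + d^{2}{\left(6 \right)}\right) \left(v{\left(-526,-1711 \right)} + 1184930\right) = \left(3178759 + \left(\frac{17 \sqrt{6}}{6}\right)^{2}\right) \left(\left(436 + \left(-1711\right)^{2} - -253006\right) + 1184930\right) = \left(3178759 + \frac{289}{6}\right) \left(\left(436 + 2927521 + 253006\right) + 1184930\right) = \frac{19072843 \left(3180963 + 1184930\right)}{6} = \frac{19072843}{6} \cdot 4365893 = \frac{83269991743799}{6}$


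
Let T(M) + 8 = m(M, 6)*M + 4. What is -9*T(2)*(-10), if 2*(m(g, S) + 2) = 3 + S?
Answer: 90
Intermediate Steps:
m(g, S) = -½ + S/2 (m(g, S) = -2 + (3 + S)/2 = -2 + (3/2 + S/2) = -½ + S/2)
T(M) = -4 + 5*M/2 (T(M) = -8 + ((-½ + (½)*6)*M + 4) = -8 + ((-½ + 3)*M + 4) = -8 + (5*M/2 + 4) = -8 + (4 + 5*M/2) = -4 + 5*M/2)
-9*T(2)*(-10) = -9*(-4 + (5/2)*2)*(-10) = -9*(-4 + 5)*(-10) = -9*1*(-10) = -9*(-10) = 90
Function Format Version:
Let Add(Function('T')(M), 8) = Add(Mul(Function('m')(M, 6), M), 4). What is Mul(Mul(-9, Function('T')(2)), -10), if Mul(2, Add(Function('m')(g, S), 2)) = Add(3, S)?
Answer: 90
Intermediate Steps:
Function('m')(g, S) = Add(Rational(-1, 2), Mul(Rational(1, 2), S)) (Function('m')(g, S) = Add(-2, Mul(Rational(1, 2), Add(3, S))) = Add(-2, Add(Rational(3, 2), Mul(Rational(1, 2), S))) = Add(Rational(-1, 2), Mul(Rational(1, 2), S)))
Function('T')(M) = Add(-4, Mul(Rational(5, 2), M)) (Function('T')(M) = Add(-8, Add(Mul(Add(Rational(-1, 2), Mul(Rational(1, 2), 6)), M), 4)) = Add(-8, Add(Mul(Add(Rational(-1, 2), 3), M), 4)) = Add(-8, Add(Mul(Rational(5, 2), M), 4)) = Add(-8, Add(4, Mul(Rational(5, 2), M))) = Add(-4, Mul(Rational(5, 2), M)))
Mul(Mul(-9, Function('T')(2)), -10) = Mul(Mul(-9, Add(-4, Mul(Rational(5, 2), 2))), -10) = Mul(Mul(-9, Add(-4, 5)), -10) = Mul(Mul(-9, 1), -10) = Mul(-9, -10) = 90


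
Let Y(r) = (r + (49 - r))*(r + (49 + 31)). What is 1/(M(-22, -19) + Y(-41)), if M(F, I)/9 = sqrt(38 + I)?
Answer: 637/1216794 - sqrt(19)/405598 ≈ 0.00051276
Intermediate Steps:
M(F, I) = 9*sqrt(38 + I)
Y(r) = 3920 + 49*r (Y(r) = 49*(r + 80) = 49*(80 + r) = 3920 + 49*r)
1/(M(-22, -19) + Y(-41)) = 1/(9*sqrt(38 - 19) + (3920 + 49*(-41))) = 1/(9*sqrt(19) + (3920 - 2009)) = 1/(9*sqrt(19) + 1911) = 1/(1911 + 9*sqrt(19))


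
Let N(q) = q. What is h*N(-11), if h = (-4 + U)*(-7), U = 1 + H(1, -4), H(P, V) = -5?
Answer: -616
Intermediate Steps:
U = -4 (U = 1 - 5 = -4)
h = 56 (h = (-4 - 4)*(-7) = -8*(-7) = 56)
h*N(-11) = 56*(-11) = -616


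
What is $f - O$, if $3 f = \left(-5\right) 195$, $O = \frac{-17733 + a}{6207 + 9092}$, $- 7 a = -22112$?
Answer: $- \frac{34703206}{107093} \approx -324.05$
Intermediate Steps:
$a = \frac{22112}{7}$ ($a = \left(- \frac{1}{7}\right) \left(-22112\right) = \frac{22112}{7} \approx 3158.9$)
$O = - \frac{102019}{107093}$ ($O = \frac{-17733 + \frac{22112}{7}}{6207 + 9092} = - \frac{102019}{7 \cdot 15299} = \left(- \frac{102019}{7}\right) \frac{1}{15299} = - \frac{102019}{107093} \approx -0.95262$)
$f = -325$ ($f = \frac{\left(-5\right) 195}{3} = \frac{1}{3} \left(-975\right) = -325$)
$f - O = -325 - - \frac{102019}{107093} = -325 + \frac{102019}{107093} = - \frac{34703206}{107093}$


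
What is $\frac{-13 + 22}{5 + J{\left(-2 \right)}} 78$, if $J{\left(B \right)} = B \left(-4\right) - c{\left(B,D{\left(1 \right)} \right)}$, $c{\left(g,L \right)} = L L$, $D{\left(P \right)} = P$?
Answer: $\frac{117}{2} \approx 58.5$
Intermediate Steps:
$c{\left(g,L \right)} = L^{2}$
$J{\left(B \right)} = -1 - 4 B$ ($J{\left(B \right)} = B \left(-4\right) - 1^{2} = - 4 B - 1 = -1 - 4 B$)
$\frac{-13 + 22}{5 + J{\left(-2 \right)}} 78 = \frac{-13 + 22}{5 - -7} \cdot 78 = \frac{9}{5 + \left(-1 + 8\right)} 78 = \frac{9}{5 + 7} \cdot 78 = \frac{9}{12} \cdot 78 = 9 \cdot \frac{1}{12} \cdot 78 = \frac{3}{4} \cdot 78 = \frac{117}{2}$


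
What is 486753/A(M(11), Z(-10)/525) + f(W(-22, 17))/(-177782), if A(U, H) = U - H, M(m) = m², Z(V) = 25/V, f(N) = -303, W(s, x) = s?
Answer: 18172551287193/4517618402 ≈ 4022.6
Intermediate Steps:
486753/A(M(11), Z(-10)/525) + f(W(-22, 17))/(-177782) = 486753/(11² - 25/(-10)/525) - 303/(-177782) = 486753/(121 - 25*(-⅒)/525) - 303*(-1/177782) = 486753/(121 - (-5)/(2*525)) + 303/177782 = 486753/(121 - 1*(-1/210)) + 303/177782 = 486753/(121 + 1/210) + 303/177782 = 486753/(25411/210) + 303/177782 = 486753*(210/25411) + 303/177782 = 102218130/25411 + 303/177782 = 18172551287193/4517618402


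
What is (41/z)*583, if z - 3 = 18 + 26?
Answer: 23903/47 ≈ 508.57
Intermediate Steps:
z = 47 (z = 3 + (18 + 26) = 3 + 44 = 47)
(41/z)*583 = (41/47)*583 = 23903/47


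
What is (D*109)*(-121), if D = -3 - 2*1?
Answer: 65945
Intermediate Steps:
D = -5 (D = -3 - 2 = -5)
(D*109)*(-121) = -5*109*(-121) = -545*(-121) = 65945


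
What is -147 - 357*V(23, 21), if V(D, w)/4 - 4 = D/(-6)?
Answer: -385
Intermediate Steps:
V(D, w) = 16 - 2*D/3 (V(D, w) = 16 + 4*(D/(-6)) = 16 + 4*(D*(-⅙)) = 16 + 4*(-D/6) = 16 - 2*D/3)
-147 - 357*V(23, 21) = -147 - 357*(16 - ⅔*23) = -147 - 357*(16 - 46/3) = -147 - 357*⅔ = -147 - 238 = -385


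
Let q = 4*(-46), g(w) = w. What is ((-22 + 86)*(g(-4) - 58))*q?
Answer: 730112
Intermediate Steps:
q = -184
((-22 + 86)*(g(-4) - 58))*q = ((-22 + 86)*(-4 - 58))*(-184) = (64*(-62))*(-184) = -3968*(-184) = 730112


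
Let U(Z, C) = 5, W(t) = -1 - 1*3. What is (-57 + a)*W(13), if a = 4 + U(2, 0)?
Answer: 192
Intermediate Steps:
W(t) = -4 (W(t) = -1 - 3 = -4)
a = 9 (a = 4 + 5 = 9)
(-57 + a)*W(13) = (-57 + 9)*(-4) = -48*(-4) = 192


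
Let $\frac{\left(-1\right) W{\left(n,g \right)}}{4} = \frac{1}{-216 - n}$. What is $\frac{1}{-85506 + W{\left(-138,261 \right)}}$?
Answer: $- \frac{39}{3334732} \approx -1.1695 \cdot 10^{-5}$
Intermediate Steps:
$W{\left(n,g \right)} = - \frac{4}{-216 - n}$
$\frac{1}{-85506 + W{\left(-138,261 \right)}} = \frac{1}{-85506 + \frac{4}{216 - 138}} = \frac{1}{-85506 + \frac{4}{78}} = \frac{1}{-85506 + 4 \cdot \frac{1}{78}} = \frac{1}{-85506 + \frac{2}{39}} = \frac{1}{- \frac{3334732}{39}} = - \frac{39}{3334732}$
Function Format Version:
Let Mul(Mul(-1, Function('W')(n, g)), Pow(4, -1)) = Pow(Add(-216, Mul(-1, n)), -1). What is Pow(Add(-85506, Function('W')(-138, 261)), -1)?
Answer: Rational(-39, 3334732) ≈ -1.1695e-5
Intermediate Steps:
Function('W')(n, g) = Mul(-4, Pow(Add(-216, Mul(-1, n)), -1))
Pow(Add(-85506, Function('W')(-138, 261)), -1) = Pow(Add(-85506, Mul(4, Pow(Add(216, -138), -1))), -1) = Pow(Add(-85506, Mul(4, Pow(78, -1))), -1) = Pow(Add(-85506, Mul(4, Rational(1, 78))), -1) = Pow(Add(-85506, Rational(2, 39)), -1) = Pow(Rational(-3334732, 39), -1) = Rational(-39, 3334732)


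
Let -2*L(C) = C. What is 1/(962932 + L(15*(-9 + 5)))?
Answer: 1/962962 ≈ 1.0385e-6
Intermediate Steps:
L(C) = -C/2
1/(962932 + L(15*(-9 + 5))) = 1/(962932 - 15*(-9 + 5)/2) = 1/(962932 - 15*(-4)/2) = 1/(962932 - 1/2*(-60)) = 1/(962932 + 30) = 1/962962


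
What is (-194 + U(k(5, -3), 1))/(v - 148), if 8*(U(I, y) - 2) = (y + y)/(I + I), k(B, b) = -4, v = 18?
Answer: 1229/832 ≈ 1.4772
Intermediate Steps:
U(I, y) = 2 + y/(8*I) (U(I, y) = 2 + ((y + y)/(I + I))/8 = 2 + ((2*y)/((2*I)))/8 = 2 + ((2*y)*(1/(2*I)))/8 = 2 + (y/I)/8 = 2 + y/(8*I))
(-194 + U(k(5, -3), 1))/(v - 148) = (-194 + (2 + (1/8)*1/(-4)))/(18 - 148) = (-194 + (2 + (1/8)*1*(-1/4)))/(-130) = (-194 + (2 - 1/32))*(-1/130) = (-194 + 63/32)*(-1/130) = -6145/32*(-1/130) = 1229/832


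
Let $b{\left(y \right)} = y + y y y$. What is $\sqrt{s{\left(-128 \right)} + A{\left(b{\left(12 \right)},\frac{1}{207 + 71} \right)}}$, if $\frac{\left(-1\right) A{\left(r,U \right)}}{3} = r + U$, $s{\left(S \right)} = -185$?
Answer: $\frac{i \sqrt{417720854}}{278} \approx 73.519 i$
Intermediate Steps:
$b{\left(y \right)} = y + y^{3}$ ($b{\left(y \right)} = y + y y^{2} = y + y^{3}$)
$A{\left(r,U \right)} = - 3 U - 3 r$ ($A{\left(r,U \right)} = - 3 \left(r + U\right) = - 3 \left(U + r\right) = - 3 U - 3 r$)
$\sqrt{s{\left(-128 \right)} + A{\left(b{\left(12 \right)},\frac{1}{207 + 71} \right)}} = \sqrt{-185 - \left(\frac{3}{207 + 71} + 3 \left(12 + 12^{3}\right)\right)} = \sqrt{-185 - \left(\frac{3}{278} + 3 \left(12 + 1728\right)\right)} = \sqrt{-185 - \frac{1451163}{278}} = \sqrt{- \frac{1502593}{278}} = \frac{i \sqrt{417720854}}{278}$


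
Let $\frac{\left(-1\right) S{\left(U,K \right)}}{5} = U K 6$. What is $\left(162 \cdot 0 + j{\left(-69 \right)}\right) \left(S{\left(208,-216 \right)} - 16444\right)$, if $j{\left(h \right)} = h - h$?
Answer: $0$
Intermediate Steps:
$j{\left(h \right)} = 0$
$S{\left(U,K \right)} = - 30 K U$ ($S{\left(U,K \right)} = - 5 U K 6 = - 5 K U 6 = - 5 \cdot 6 K U = - 30 K U$)
$\left(162 \cdot 0 + j{\left(-69 \right)}\right) \left(S{\left(208,-216 \right)} - 16444\right) = \left(162 \cdot 0 + 0\right) \left(\left(-30\right) \left(-216\right) 208 - 16444\right) = \left(0 + 0\right) \left(1347840 - 16444\right) = 0 \cdot 1331396 = 0$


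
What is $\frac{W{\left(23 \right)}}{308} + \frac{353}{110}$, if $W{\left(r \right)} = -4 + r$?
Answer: $\frac{5037}{1540} \approx 3.2708$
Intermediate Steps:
$\frac{W{\left(23 \right)}}{308} + \frac{353}{110} = \frac{-4 + 23}{308} + \frac{353}{110} = 19 \cdot \frac{1}{308} + 353 \cdot \frac{1}{110} = \frac{19}{308} + \frac{353}{110} = \frac{5037}{1540}$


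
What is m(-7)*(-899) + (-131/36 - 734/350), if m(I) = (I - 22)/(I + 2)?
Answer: -32885597/6300 ≈ -5219.9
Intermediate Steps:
m(I) = (-22 + I)/(2 + I)
m(-7)*(-899) + (-131/36 - 734/350) = ((-22 - 7)/(2 - 7))*(-899) + (-131/36 - 734/350) = (-29/(-5))*(-899) + (-131*1/36 - 734*1/350) = -⅕*(-29)*(-899) + (-131/36 - 367/175) = (29/5)*(-899) - 36137/6300 = -26071/5 - 36137/6300 = -32885597/6300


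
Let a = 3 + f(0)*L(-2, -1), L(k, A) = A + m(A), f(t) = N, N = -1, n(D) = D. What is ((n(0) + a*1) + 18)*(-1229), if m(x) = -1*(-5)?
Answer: -20893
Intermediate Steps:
m(x) = 5
f(t) = -1
L(k, A) = 5 + A (L(k, A) = A + 5 = 5 + A)
a = -1 (a = 3 - (5 - 1) = 3 - 1*4 = 3 - 4 = -1)
((n(0) + a*1) + 18)*(-1229) = ((0 - 1*1) + 18)*(-1229) = ((0 - 1) + 18)*(-1229) = (-1 + 18)*(-1229) = 17*(-1229) = -20893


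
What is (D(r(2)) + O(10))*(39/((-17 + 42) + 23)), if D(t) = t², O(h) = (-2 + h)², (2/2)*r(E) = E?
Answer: 221/4 ≈ 55.250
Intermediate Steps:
r(E) = E
(D(r(2)) + O(10))*(39/((-17 + 42) + 23)) = (2² + (-2 + 10)²)*(39/((-17 + 42) + 23)) = (4 + 8²)*(39/(25 + 23)) = (4 + 64)*(39/48) = 68*(39*(1/48)) = 68*(13/16) = 221/4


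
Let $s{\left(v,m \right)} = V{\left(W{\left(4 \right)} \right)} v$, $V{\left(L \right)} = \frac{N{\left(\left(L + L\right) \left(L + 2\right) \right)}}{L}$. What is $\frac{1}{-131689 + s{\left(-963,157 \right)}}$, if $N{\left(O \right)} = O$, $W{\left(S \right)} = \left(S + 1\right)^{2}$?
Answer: $- \frac{1}{183691} \approx -5.4439 \cdot 10^{-6}$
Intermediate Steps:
$W{\left(S \right)} = \left(1 + S\right)^{2}$
$V{\left(L \right)} = 4 + 2 L$ ($V{\left(L \right)} = \frac{\left(L + L\right) \left(L + 2\right)}{L} = \frac{2 L \left(2 + L\right)}{L} = 4 + 2 L$)
$s{\left(v,m \right)} = 54 v$ ($s{\left(v,m \right)} = \left(4 + 2 \left(1 + 4\right)^{2}\right) v = \left(4 + 2 \cdot 5^{2}\right) v = \left(4 + 2 \cdot 25\right) v = \left(4 + 50\right) v = 54 v$)
$\frac{1}{-131689 + s{\left(-963,157 \right)}} = \frac{1}{-131689 + 54 \left(-963\right)} = \frac{1}{-131689 - 52002} = \frac{1}{-183691} = - \frac{1}{183691}$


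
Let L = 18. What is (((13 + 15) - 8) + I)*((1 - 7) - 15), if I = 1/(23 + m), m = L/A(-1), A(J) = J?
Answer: -2121/5 ≈ -424.20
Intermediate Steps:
m = -18 (m = 18/(-1) = 18*(-1) = -18)
I = 1/5 (I = 1/(23 - 18) = 1/5 ≈ 0.20000)
(((13 + 15) - 8) + I)*((1 - 7) - 15) = (((13 + 15) - 8) + 1/5)*((1 - 7) - 15) = ((28 - 8) + 1/5)*(-6 - 15) = (20 + 1/5)*(-21) = (101/5)*(-21) = -2121/5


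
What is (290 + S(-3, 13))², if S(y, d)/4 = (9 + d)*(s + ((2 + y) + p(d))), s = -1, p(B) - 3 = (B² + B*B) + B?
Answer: 977562756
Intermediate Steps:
p(B) = 3 + B + 2*B² (p(B) = 3 + ((B² + B*B) + B) = 3 + ((B² + B²) + B) = 3 + (2*B² + B) = 3 + (B + 2*B²) = 3 + B + 2*B²)
S(y, d) = 4*(9 + d)*(4 + d + y + 2*d²) (S(y, d) = 4*((9 + d)*(-1 + ((2 + y) + (3 + d + 2*d²)))) = 4*((9 + d)*(-1 + (5 + d + y + 2*d²))) = 4*((9 + d)*(4 + d + y + 2*d²)) = 4*(9 + d)*(4 + d + y + 2*d²))
(290 + S(-3, 13))² = (290 + (144 + 8*13³ + 36*(-3) + 52*13 + 76*13² + 4*13*(-3)))² = (290 + (144 + 8*2197 - 108 + 676 + 76*169 - 156))² = (290 + (144 + 17576 - 108 + 676 + 12844 - 156))² = (290 + 30976)² = 31266² = 977562756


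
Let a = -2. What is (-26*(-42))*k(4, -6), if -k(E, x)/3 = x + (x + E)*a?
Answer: 6552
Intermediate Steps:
k(E, x) = 3*x + 6*E (k(E, x) = -3*(x + (x + E)*(-2)) = -3*(x + (E + x)*(-2)) = -3*(x + (-2*E - 2*x)) = -3*(-x - 2*E) = 3*x + 6*E)
(-26*(-42))*k(4, -6) = (-26*(-42))*(3*(-6) + 6*4) = 1092*(-18 + 24) = 1092*6 = 6552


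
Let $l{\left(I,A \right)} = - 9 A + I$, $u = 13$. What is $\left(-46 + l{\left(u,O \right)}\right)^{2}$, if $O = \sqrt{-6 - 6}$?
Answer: $117 + 1188 i \sqrt{3} \approx 117.0 + 2057.7 i$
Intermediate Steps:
$O = 2 i \sqrt{3}$ ($O = \sqrt{-12} = 2 i \sqrt{3} \approx 3.4641 i$)
$l{\left(I,A \right)} = I - 9 A$
$\left(-46 + l{\left(u,O \right)}\right)^{2} = \left(-46 + \left(13 - 9 \cdot 2 i \sqrt{3}\right)\right)^{2} = \left(-46 + \left(13 - 18 i \sqrt{3}\right)\right)^{2} = \left(-33 - 18 i \sqrt{3}\right)^{2}$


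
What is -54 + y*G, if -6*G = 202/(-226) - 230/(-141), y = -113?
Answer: -33935/846 ≈ -40.112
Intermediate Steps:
G = -11749/95598 (G = -(202/(-226) - 230/(-141))/6 = -(202*(-1/226) - 230*(-1/141))/6 = -(-101/113 + 230/141)/6 = -⅙*11749/15933 = -11749/95598 ≈ -0.12290)
-54 + y*G = -54 - 113*(-11749/95598) = -54 + 11749/846 = -33935/846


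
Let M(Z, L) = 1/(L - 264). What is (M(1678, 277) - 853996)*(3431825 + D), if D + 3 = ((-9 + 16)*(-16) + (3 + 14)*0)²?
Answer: -38239168780602/13 ≈ -2.9415e+12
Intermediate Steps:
M(Z, L) = 1/(-264 + L)
D = 12541 (D = -3 + ((-9 + 16)*(-16) + (3 + 14)*0)² = -3 + (7*(-16) + 17*0)² = -3 + (-112 + 0)² = -3 + (-112)² = -3 + 12544 = 12541)
(M(1678, 277) - 853996)*(3431825 + D) = (1/(-264 + 277) - 853996)*(3431825 + 12541) = (1/13 - 853996)*3444366 = -11101947/13*3444366 = -38239168780602/13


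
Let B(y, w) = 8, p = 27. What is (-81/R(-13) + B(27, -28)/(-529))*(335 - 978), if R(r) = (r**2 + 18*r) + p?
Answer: -27356435/20102 ≈ -1360.9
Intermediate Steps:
R(r) = 27 + r**2 + 18*r (R(r) = (r**2 + 18*r) + 27 = 27 + r**2 + 18*r)
(-81/R(-13) + B(27, -28)/(-529))*(335 - 978) = (-81/(27 + (-13)**2 + 18*(-13)) + 8/(-529))*(335 - 978) = (-81/(27 + 169 - 234) + 8*(-1/529))*(-643) = (-81/(-38) - 8/529)*(-643) = (-81*(-1/38) - 8/529)*(-643) = (81/38 - 8/529)*(-643) = (42545/20102)*(-643) = -27356435/20102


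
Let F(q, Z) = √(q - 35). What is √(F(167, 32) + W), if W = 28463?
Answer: √(28463 + 2*√33) ≈ 168.74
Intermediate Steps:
F(q, Z) = √(-35 + q)
√(F(167, 32) + W) = √(√(-35 + 167) + 28463) = √(√132 + 28463) = √(2*√33 + 28463) = √(28463 + 2*√33)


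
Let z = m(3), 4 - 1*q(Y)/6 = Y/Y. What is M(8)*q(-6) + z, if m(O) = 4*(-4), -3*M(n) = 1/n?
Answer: -67/4 ≈ -16.750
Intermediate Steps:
q(Y) = 18 (q(Y) = 24 - 6*Y/Y = 24 - 6*1 = 24 - 6 = 18)
M(n) = -1/(3*n)
m(O) = -16
z = -16
M(8)*q(-6) + z = -⅓/8*18 - 16 = -⅓*⅛*18 - 16 = -1/24*18 - 16 = -¾ - 16 = -67/4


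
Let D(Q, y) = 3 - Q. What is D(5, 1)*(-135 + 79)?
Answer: 112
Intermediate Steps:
D(5, 1)*(-135 + 79) = (3 - 1*5)*(-135 + 79) = (3 - 5)*(-56) = -2*(-56) = 112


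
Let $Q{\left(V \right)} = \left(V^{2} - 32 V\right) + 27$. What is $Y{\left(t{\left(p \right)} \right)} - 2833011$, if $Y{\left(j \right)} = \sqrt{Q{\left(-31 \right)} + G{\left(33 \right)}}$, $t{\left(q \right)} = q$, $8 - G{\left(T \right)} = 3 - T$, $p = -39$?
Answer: $-2833011 + \sqrt{2018} \approx -2.833 \cdot 10^{6}$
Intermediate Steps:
$G{\left(T \right)} = 5 + T$ ($G{\left(T \right)} = 8 - \left(3 - T\right) = 8 + \left(-3 + T\right) = 5 + T$)
$Q{\left(V \right)} = 27 + V^{2} - 32 V$
$Y{\left(j \right)} = \sqrt{2018}$ ($Y{\left(j \right)} = \sqrt{\left(27 + \left(-31\right)^{2} - -992\right) + \left(5 + 33\right)} = \sqrt{\left(27 + 961 + 992\right) + 38} = \sqrt{1980 + 38} = \sqrt{2018}$)
$Y{\left(t{\left(p \right)} \right)} - 2833011 = \sqrt{2018} - 2833011 = -2833011 + \sqrt{2018}$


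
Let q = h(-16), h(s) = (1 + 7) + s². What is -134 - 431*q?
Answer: -113918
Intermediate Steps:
h(s) = 8 + s²
q = 264 (q = 8 + (-16)² = 8 + 256 = 264)
-134 - 431*q = -134 - 431*264 = -134 - 113784 = -113918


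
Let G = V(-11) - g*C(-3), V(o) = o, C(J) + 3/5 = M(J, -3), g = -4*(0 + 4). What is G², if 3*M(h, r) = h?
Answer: 33489/25 ≈ 1339.6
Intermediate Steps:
M(h, r) = h/3
g = -16 (g = -4*4 = -16)
C(J) = -⅗ + J/3
G = -183/5 (G = -11 - (-16)*(-⅗ + (⅓)*(-3)) = -11 - (-16)*(-⅗ - 1) = -11 - (-16)*(-8)/5 = -11 - 1*128/5 = -11 - 128/5 = -183/5 ≈ -36.600)
G² = (-183/5)² = 33489/25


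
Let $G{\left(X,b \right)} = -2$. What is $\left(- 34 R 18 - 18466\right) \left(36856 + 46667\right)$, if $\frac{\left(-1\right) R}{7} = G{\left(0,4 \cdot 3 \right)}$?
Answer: $-2257960782$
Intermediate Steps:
$R = 14$ ($R = \left(-7\right) \left(-2\right) = 14$)
$\left(- 34 R 18 - 18466\right) \left(36856 + 46667\right) = \left(\left(-34\right) 14 \cdot 18 - 18466\right) \left(36856 + 46667\right) = \left(\left(-476\right) 18 - 18466\right) 83523 = \left(-8568 - 18466\right) 83523 = \left(-27034\right) 83523 = -2257960782$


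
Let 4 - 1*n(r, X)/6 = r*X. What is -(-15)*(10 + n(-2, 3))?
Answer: 1050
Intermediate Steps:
n(r, X) = 24 - 6*X*r (n(r, X) = 24 - 6*r*X = 24 - 6*X*r)
-(-15)*(10 + n(-2, 3)) = -(-15)*(10 + (24 - 6*3*(-2))) = -(-15)*(10 + (24 + 36)) = -(-15)*(10 + 60) = -(-15)*70 = -1*(-1050) = 1050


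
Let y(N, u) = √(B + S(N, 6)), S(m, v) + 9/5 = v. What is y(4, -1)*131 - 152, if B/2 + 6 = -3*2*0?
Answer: -152 + 131*I*√195/5 ≈ -152.0 + 365.86*I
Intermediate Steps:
S(m, v) = -9/5 + v
B = -12 (B = -12 + 2*(-3*2*0) = -12 + 2*(-6*0) = -12 + 2*0 = -12 + 0 = -12)
y(N, u) = I*√195/5 (y(N, u) = √(-12 + (-9/5 + 6)) = √(-12 + 21/5) = √(-39/5) = I*√195/5)
y(4, -1)*131 - 152 = (I*√195/5)*131 - 152 = 131*I*√195/5 - 152 = -152 + 131*I*√195/5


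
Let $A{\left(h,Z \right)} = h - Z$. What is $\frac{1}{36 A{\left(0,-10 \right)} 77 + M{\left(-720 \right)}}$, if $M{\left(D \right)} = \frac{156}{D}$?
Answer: $\frac{60}{1663187} \approx 3.6075 \cdot 10^{-5}$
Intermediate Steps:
$\frac{1}{36 A{\left(0,-10 \right)} 77 + M{\left(-720 \right)}} = \frac{1}{36 \left(0 - -10\right) 77 + \frac{156}{-720}} = \frac{1}{36 \left(0 + 10\right) 77 + 156 \left(- \frac{1}{720}\right)} = \frac{1}{36 \cdot 10 \cdot 77 - \frac{13}{60}} = \frac{1}{360 \cdot 77 - \frac{13}{60}} = \frac{1}{27720 - \frac{13}{60}} = \frac{1}{\frac{1663187}{60}} = \frac{60}{1663187}$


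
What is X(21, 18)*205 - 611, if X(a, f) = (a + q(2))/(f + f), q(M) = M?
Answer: -17281/36 ≈ -480.03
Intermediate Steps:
X(a, f) = (2 + a)/(2*f) (X(a, f) = (a + 2)/(f + f) = (2 + a)/((2*f)) = (2 + a)*(1/(2*f)) = (2 + a)/(2*f))
X(21, 18)*205 - 611 = ((½)*(2 + 21)/18)*205 - 611 = ((½)*(1/18)*23)*205 - 611 = (23/36)*205 - 611 = 4715/36 - 611 = -17281/36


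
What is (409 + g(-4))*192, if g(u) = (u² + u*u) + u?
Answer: 83904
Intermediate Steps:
g(u) = u + 2*u² (g(u) = (u² + u²) + u = 2*u² + u = u + 2*u²)
(409 + g(-4))*192 = (409 - 4*(1 + 2*(-4)))*192 = (409 - 4*(1 - 8))*192 = (409 - 4*(-7))*192 = (409 + 28)*192 = 437*192 = 83904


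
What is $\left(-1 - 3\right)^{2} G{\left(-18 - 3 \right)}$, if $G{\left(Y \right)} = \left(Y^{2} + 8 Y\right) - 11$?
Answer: $4192$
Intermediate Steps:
$G{\left(Y \right)} = -11 + Y^{2} + 8 Y$
$\left(-1 - 3\right)^{2} G{\left(-18 - 3 \right)} = \left(-1 - 3\right)^{2} \left(-11 + \left(-18 - 3\right)^{2} + 8 \left(-18 - 3\right)\right) = \left(-4\right)^{2} \left(-11 + \left(-21\right)^{2} + 8 \left(-21\right)\right) = 16 \left(-11 + 441 - 168\right) = 16 \cdot 262 = 4192$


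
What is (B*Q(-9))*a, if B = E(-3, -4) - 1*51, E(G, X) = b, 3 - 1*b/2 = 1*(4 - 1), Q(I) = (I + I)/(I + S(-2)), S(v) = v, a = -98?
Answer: 89964/11 ≈ 8178.5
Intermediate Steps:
Q(I) = 2*I/(-2 + I) (Q(I) = (I + I)/(I - 2) = (2*I)/(-2 + I) = 2*I/(-2 + I))
b = 0 (b = 6 - 2*(4 - 1) = 6 - 2*3 = 6 - 6 = 0)
E(G, X) = 0
B = -51 (B = 0 - 1*51 = 0 - 51 = -51)
(B*Q(-9))*a = -102*(-9)/(-2 - 9)*(-98) = -102*(-9)/(-11)*(-98) = -102*(-9)*(-1)/11*(-98) = -51*18/11*(-98) = -918/11*(-98) = 89964/11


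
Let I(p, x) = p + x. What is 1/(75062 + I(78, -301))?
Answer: 1/74839 ≈ 1.3362e-5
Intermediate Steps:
1/(75062 + I(78, -301)) = 1/(75062 + (78 - 301)) = 1/(75062 - 223) = 1/74839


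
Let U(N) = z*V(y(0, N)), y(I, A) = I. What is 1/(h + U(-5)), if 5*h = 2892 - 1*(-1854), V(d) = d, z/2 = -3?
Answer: 5/4746 ≈ 0.0010535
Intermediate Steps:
z = -6 (z = 2*(-3) = -6)
h = 4746/5 (h = (2892 - 1*(-1854))/5 = (2892 + 1854)/5 = (1/5)*4746 = 4746/5 ≈ 949.20)
U(N) = 0 (U(N) = -6*0 = 0)
1/(h + U(-5)) = 1/(4746/5 + 0) = 1/(4746/5) = 5/4746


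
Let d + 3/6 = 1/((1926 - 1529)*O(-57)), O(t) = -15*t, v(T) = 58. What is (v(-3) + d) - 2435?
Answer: -1614013423/678870 ≈ -2377.5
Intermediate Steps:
d = -339433/678870 (d = -½ + 1/((1926 - 1529)*((-15*(-57)))) = -½ + 1/(397*855) = -½ + (1/397)*(1/855) = -½ + 1/339435 = -339433/678870 ≈ -0.50000)
(v(-3) + d) - 2435 = (58 - 339433/678870) - 2435 = 39035027/678870 - 2435 = -1614013423/678870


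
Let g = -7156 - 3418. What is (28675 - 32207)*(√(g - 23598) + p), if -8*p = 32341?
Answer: 28557103/2 - 7064*I*√8543 ≈ 1.4279e+7 - 6.5291e+5*I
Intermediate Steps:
p = -32341/8 (p = -⅛*32341 = -32341/8 ≈ -4042.6)
g = -10574
(28675 - 32207)*(√(g - 23598) + p) = (28675 - 32207)*(√(-10574 - 23598) - 32341/8) = -3532*(√(-34172) - 32341/8) = -3532*(2*I*√8543 - 32341/8) = -3532*(-32341/8 + 2*I*√8543) = 28557103/2 - 7064*I*√8543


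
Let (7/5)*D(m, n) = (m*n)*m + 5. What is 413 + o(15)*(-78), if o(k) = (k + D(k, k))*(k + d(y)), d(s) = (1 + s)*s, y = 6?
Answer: -75601339/7 ≈ -1.0800e+7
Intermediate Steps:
d(s) = s*(1 + s)
D(m, n) = 25/7 + 5*n*m²/7 (D(m, n) = 5*((m*n)*m + 5)/7 = 5*(n*m² + 5)/7 = 5*(5 + n*m²)/7 = 25/7 + 5*n*m²/7)
o(k) = (42 + k)*(25/7 + k + 5*k³/7) (o(k) = (k + (25/7 + 5*k*k²/7))*(k + 6*(1 + 6)) = (k + (25/7 + 5*k³/7))*(k + 6*7) = (25/7 + k + 5*k³/7)*(k + 42) = (25/7 + k + 5*k³/7)*(42 + k) = (42 + k)*(25/7 + k + 5*k³/7))
413 + o(15)*(-78) = 413 + (150 + 15² + 30*15³ + (5/7)*15⁴ + (319/7)*15)*(-78) = 413 + (150 + 225 + 30*3375 + (5/7)*50625 + 4785/7)*(-78) = 413 + (150 + 225 + 101250 + 253125/7 + 4785/7)*(-78) = 413 + (969285/7)*(-78) = 413 - 75604230/7 = -75601339/7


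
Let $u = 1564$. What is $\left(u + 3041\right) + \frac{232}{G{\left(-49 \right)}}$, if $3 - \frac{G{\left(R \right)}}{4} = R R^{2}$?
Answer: $\frac{270893759}{58826} \approx 4605.0$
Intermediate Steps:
$G{\left(R \right)} = 12 - 4 R^{3}$ ($G{\left(R \right)} = 12 - 4 R R^{2} = 12 - 4 R^{3}$)
$\left(u + 3041\right) + \frac{232}{G{\left(-49 \right)}} = \left(1564 + 3041\right) + \frac{232}{12 - 4 \left(-49\right)^{3}} = 4605 + \frac{232}{12 - -470596} = 4605 + \frac{232}{12 + 470596} = 4605 + \frac{232}{470608} = 4605 + 232 \cdot \frac{1}{470608} = 4605 + \frac{29}{58826} = \frac{270893759}{58826}$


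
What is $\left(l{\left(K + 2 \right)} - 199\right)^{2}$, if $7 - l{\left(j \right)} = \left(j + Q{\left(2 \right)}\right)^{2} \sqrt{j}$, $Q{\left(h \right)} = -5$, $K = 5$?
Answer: $36976 + 1536 \sqrt{7} \approx 41040.0$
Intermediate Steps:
$l{\left(j \right)} = 7 - \sqrt{j} \left(-5 + j\right)^{2}$ ($l{\left(j \right)} = 7 - \left(j - 5\right)^{2} \sqrt{j} = 7 - \left(-5 + j\right)^{2} \sqrt{j} = 7 - \sqrt{j} \left(-5 + j\right)^{2}$)
$\left(l{\left(K + 2 \right)} - 199\right)^{2} = \left(\left(7 - \sqrt{5 + 2} \left(-5 + \left(5 + 2\right)\right)^{2}\right) - 199\right)^{2} = \left(\left(7 - \sqrt{7} \left(-5 + 7\right)^{2}\right) - 199\right)^{2} = \left(\left(7 - \sqrt{7} \cdot 2^{2}\right) - 199\right)^{2} = \left(\left(7 - \sqrt{7} \cdot 4\right) - 199\right)^{2} = \left(\left(7 - 4 \sqrt{7}\right) - 199\right)^{2} = \left(-192 - 4 \sqrt{7}\right)^{2}$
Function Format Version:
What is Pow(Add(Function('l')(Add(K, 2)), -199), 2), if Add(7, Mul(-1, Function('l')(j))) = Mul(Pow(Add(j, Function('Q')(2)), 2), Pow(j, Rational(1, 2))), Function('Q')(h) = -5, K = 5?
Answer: Add(36976, Mul(1536, Pow(7, Rational(1, 2)))) ≈ 41040.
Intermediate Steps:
Function('l')(j) = Add(7, Mul(-1, Pow(j, Rational(1, 2)), Pow(Add(-5, j), 2))) (Function('l')(j) = Add(7, Mul(-1, Mul(Pow(Add(j, -5), 2), Pow(j, Rational(1, 2))))) = Add(7, Mul(-1, Mul(Pow(Add(-5, j), 2), Pow(j, Rational(1, 2))))) = Add(7, Mul(-1, Mul(Pow(j, Rational(1, 2)), Pow(Add(-5, j), 2)))) = Add(7, Mul(-1, Pow(j, Rational(1, 2)), Pow(Add(-5, j), 2))))
Pow(Add(Function('l')(Add(K, 2)), -199), 2) = Pow(Add(Add(7, Mul(-1, Pow(Add(5, 2), Rational(1, 2)), Pow(Add(-5, Add(5, 2)), 2))), -199), 2) = Pow(Add(Add(7, Mul(-1, Pow(7, Rational(1, 2)), Pow(Add(-5, 7), 2))), -199), 2) = Pow(Add(Add(7, Mul(-1, Pow(7, Rational(1, 2)), Pow(2, 2))), -199), 2) = Pow(Add(Add(7, Mul(-1, Pow(7, Rational(1, 2)), 4)), -199), 2) = Pow(Add(Add(7, Mul(-4, Pow(7, Rational(1, 2)))), -199), 2) = Pow(Add(-192, Mul(-4, Pow(7, Rational(1, 2)))), 2)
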